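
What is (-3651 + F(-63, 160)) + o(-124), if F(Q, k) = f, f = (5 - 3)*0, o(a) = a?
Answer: -3775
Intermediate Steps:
f = 0 (f = 2*0 = 0)
F(Q, k) = 0
(-3651 + F(-63, 160)) + o(-124) = (-3651 + 0) - 124 = -3651 - 124 = -3775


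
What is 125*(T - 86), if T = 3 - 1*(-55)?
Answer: -3500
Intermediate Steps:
T = 58 (T = 3 + 55 = 58)
125*(T - 86) = 125*(58 - 86) = 125*(-28) = -3500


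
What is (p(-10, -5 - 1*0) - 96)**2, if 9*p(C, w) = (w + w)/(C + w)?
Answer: 6708100/729 ≈ 9201.8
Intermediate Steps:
p(C, w) = 2*w/(9*(C + w)) (p(C, w) = ((w + w)/(C + w))/9 = ((2*w)/(C + w))/9 = (2*w/(C + w))/9 = 2*w/(9*(C + w)))
(p(-10, -5 - 1*0) - 96)**2 = (2*(-5 - 1*0)/(9*(-10 + (-5 - 1*0))) - 96)**2 = (2*(-5 + 0)/(9*(-10 + (-5 + 0))) - 96)**2 = ((2/9)*(-5)/(-10 - 5) - 96)**2 = ((2/9)*(-5)/(-15) - 96)**2 = ((2/9)*(-5)*(-1/15) - 96)**2 = (2/27 - 96)**2 = (-2590/27)**2 = 6708100/729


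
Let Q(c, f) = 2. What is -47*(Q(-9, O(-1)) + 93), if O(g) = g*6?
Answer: -4465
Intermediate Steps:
O(g) = 6*g
-47*(Q(-9, O(-1)) + 93) = -47*(2 + 93) = -47*95 = -4465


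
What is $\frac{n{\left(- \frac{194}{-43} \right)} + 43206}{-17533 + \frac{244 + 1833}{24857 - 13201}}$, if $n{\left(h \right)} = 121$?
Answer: $- \frac{16290952}{6592341} \approx -2.4712$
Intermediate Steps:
$\frac{n{\left(- \frac{194}{-43} \right)} + 43206}{-17533 + \frac{244 + 1833}{24857 - 13201}} = \frac{121 + 43206}{-17533 + \frac{244 + 1833}{24857 - 13201}} = \frac{43327}{-17533 + \frac{2077}{11656}} = \frac{43327}{-17533 + 2077 \cdot \frac{1}{11656}} = \frac{43327}{-17533 + \frac{67}{376}} = \frac{43327}{- \frac{6592341}{376}} = 43327 \left(- \frac{376}{6592341}\right) = - \frac{16290952}{6592341}$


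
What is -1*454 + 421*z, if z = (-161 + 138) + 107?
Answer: 34910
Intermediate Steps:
z = 84 (z = -23 + 107 = 84)
-1*454 + 421*z = -1*454 + 421*84 = -454 + 35364 = 34910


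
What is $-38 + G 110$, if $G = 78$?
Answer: $8542$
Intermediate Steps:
$-38 + G 110 = -38 + 78 \cdot 110 = -38 + 8580 = 8542$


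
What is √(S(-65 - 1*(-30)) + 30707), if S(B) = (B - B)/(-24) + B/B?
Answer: 6*√853 ≈ 175.24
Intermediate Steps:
S(B) = 1 (S(B) = 0*(-1/24) + 1 = 0 + 1 = 1)
√(S(-65 - 1*(-30)) + 30707) = √(1 + 30707) = √30708 = 6*√853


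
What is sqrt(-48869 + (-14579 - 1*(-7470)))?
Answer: I*sqrt(55978) ≈ 236.6*I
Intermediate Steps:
sqrt(-48869 + (-14579 - 1*(-7470))) = sqrt(-48869 + (-14579 + 7470)) = sqrt(-48869 - 7109) = sqrt(-55978) = I*sqrt(55978)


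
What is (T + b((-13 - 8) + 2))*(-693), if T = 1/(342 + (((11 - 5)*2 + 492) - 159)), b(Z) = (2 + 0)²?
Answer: -635019/229 ≈ -2773.0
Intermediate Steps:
b(Z) = 4 (b(Z) = 2² = 4)
T = 1/687 (T = 1/(342 + ((6*2 + 492) - 159)) = 1/(342 + ((12 + 492) - 159)) = 1/(342 + (504 - 159)) = 1/(342 + 345) = 1/687 ≈ 0.0014556)
(T + b((-13 - 8) + 2))*(-693) = (1/687 + 4)*(-693) = (2749/687)*(-693) = -635019/229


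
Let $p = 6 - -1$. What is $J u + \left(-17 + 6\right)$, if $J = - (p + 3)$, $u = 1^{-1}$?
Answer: $-21$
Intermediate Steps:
$p = 7$ ($p = 6 + 1 = 7$)
$u = 1$
$J = -10$ ($J = - (7 + 3) = \left(-1\right) 10 = -10$)
$J u + \left(-17 + 6\right) = \left(-10\right) 1 + \left(-17 + 6\right) = -10 - 11 = -21$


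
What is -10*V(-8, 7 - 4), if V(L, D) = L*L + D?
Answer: -670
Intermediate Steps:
V(L, D) = D + L**2 (V(L, D) = L**2 + D = D + L**2)
-10*V(-8, 7 - 4) = -10*((7 - 4) + (-8)**2) = -10*(3 + 64) = -10*67 = -670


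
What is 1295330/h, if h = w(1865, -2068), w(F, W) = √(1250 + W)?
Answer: -647665*I*√818/409 ≈ -45290.0*I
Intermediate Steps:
h = I*√818 (h = √(1250 - 2068) = √(-818) = I*√818 ≈ 28.601*I)
1295330/h = 1295330/((I*√818)) = 1295330*(-I*√818/818) = -647665*I*√818/409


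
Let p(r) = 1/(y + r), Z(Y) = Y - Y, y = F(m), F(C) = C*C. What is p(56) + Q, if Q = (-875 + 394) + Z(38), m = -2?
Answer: -28859/60 ≈ -480.98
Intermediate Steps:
F(C) = C²
y = 4 (y = (-2)² = 4)
Z(Y) = 0
p(r) = 1/(4 + r)
Q = -481 (Q = (-875 + 394) + 0 = -481 + 0 = -481)
p(56) + Q = 1/(4 + 56) - 481 = 1/60 - 481 = -28859/60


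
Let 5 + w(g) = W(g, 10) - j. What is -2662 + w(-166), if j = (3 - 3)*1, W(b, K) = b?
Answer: -2833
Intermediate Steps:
j = 0 (j = 0*1 = 0)
w(g) = -5 + g (w(g) = -5 + (g - 1*0) = -5 + (g + 0) = -5 + g)
-2662 + w(-166) = -2662 + (-5 - 166) = -2662 - 171 = -2833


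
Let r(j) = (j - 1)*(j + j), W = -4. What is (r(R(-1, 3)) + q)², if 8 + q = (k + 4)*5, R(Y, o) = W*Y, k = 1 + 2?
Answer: 2601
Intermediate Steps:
k = 3
R(Y, o) = -4*Y
r(j) = 2*j*(-1 + j) (r(j) = (-1 + j)*(2*j) = 2*j*(-1 + j))
q = 27 (q = -8 + (3 + 4)*5 = -8 + 7*5 = -8 + 35 = 27)
(r(R(-1, 3)) + q)² = (2*(-4*(-1))*(-1 - 4*(-1)) + 27)² = (2*4*(-1 + 4) + 27)² = (2*4*3 + 27)² = (24 + 27)² = 51² = 2601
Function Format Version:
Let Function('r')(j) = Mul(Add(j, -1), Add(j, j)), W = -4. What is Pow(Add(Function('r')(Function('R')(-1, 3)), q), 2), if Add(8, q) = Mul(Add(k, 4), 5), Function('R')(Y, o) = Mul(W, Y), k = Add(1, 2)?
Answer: 2601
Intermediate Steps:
k = 3
Function('R')(Y, o) = Mul(-4, Y)
Function('r')(j) = Mul(2, j, Add(-1, j)) (Function('r')(j) = Mul(Add(-1, j), Mul(2, j)) = Mul(2, j, Add(-1, j)))
q = 27 (q = Add(-8, Mul(Add(3, 4), 5)) = Add(-8, Mul(7, 5)) = Add(-8, 35) = 27)
Pow(Add(Function('r')(Function('R')(-1, 3)), q), 2) = Pow(Add(Mul(2, Mul(-4, -1), Add(-1, Mul(-4, -1))), 27), 2) = Pow(Add(Mul(2, 4, Add(-1, 4)), 27), 2) = Pow(Add(Mul(2, 4, 3), 27), 2) = Pow(Add(24, 27), 2) = Pow(51, 2) = 2601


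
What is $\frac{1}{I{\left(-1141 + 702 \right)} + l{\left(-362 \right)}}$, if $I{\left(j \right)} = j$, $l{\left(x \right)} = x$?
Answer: $- \frac{1}{801} \approx -0.0012484$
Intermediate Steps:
$\frac{1}{I{\left(-1141 + 702 \right)} + l{\left(-362 \right)}} = \frac{1}{\left(-1141 + 702\right) - 362} = \frac{1}{-439 - 362} = \frac{1}{-801} = - \frac{1}{801}$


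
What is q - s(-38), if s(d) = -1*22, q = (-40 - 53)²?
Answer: 8671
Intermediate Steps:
q = 8649 (q = (-93)² = 8649)
s(d) = -22
q - s(-38) = 8649 - 1*(-22) = 8649 + 22 = 8671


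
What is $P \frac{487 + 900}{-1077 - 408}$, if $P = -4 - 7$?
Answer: $\frac{1387}{135} \approx 10.274$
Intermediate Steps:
$P = -11$ ($P = -4 - 7 = -11$)
$P \frac{487 + 900}{-1077 - 408} = - 11 \frac{487 + 900}{-1077 - 408} = - 11 \frac{1387}{-1485} = - 11 \cdot 1387 \left(- \frac{1}{1485}\right) = \left(-11\right) \left(- \frac{1387}{1485}\right) = \frac{1387}{135}$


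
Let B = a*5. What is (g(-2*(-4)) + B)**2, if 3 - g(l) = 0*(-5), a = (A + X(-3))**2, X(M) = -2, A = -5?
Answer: 61504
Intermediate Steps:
a = 49 (a = (-5 - 2)**2 = (-7)**2 = 49)
g(l) = 3 (g(l) = 3 - 0*(-5) = 3 - 1*0 = 3 + 0 = 3)
B = 245 (B = 49*5 = 245)
(g(-2*(-4)) + B)**2 = (3 + 245)**2 = 248**2 = 61504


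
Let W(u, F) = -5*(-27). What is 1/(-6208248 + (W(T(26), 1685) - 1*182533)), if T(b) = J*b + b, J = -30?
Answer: -1/6390646 ≈ -1.5648e-7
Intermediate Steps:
T(b) = -29*b (T(b) = -30*b + b = -29*b)
W(u, F) = 135
1/(-6208248 + (W(T(26), 1685) - 1*182533)) = 1/(-6208248 + (135 - 1*182533)) = 1/(-6208248 + (135 - 182533)) = 1/(-6208248 - 182398) = 1/(-6390646) = -1/6390646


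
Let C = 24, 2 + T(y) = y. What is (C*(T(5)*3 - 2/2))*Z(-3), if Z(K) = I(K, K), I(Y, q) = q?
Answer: -576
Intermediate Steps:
T(y) = -2 + y
Z(K) = K
(C*(T(5)*3 - 2/2))*Z(-3) = (24*((-2 + 5)*3 - 2/2))*(-3) = (24*(3*3 - 2*1/2))*(-3) = (24*(9 - 1))*(-3) = (24*8)*(-3) = 192*(-3) = -576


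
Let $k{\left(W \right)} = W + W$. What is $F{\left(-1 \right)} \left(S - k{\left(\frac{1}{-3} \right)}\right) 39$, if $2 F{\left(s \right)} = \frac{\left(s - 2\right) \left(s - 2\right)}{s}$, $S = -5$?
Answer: $\frac{1521}{2} \approx 760.5$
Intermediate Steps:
$k{\left(W \right)} = 2 W$
$F{\left(s \right)} = \frac{\left(-2 + s\right)^{2}}{2 s}$ ($F{\left(s \right)} = \frac{\left(s - 2\right) \left(s - 2\right) \frac{1}{s}}{2} = \frac{\left(-2 + s\right) \left(-2 + s\right) \frac{1}{s}}{2} = \frac{\left(-2 + s\right)^{2} \frac{1}{s}}{2} = \frac{\frac{1}{s} \left(-2 + s\right)^{2}}{2} = \frac{\left(-2 + s\right)^{2}}{2 s}$)
$F{\left(-1 \right)} \left(S - k{\left(\frac{1}{-3} \right)}\right) 39 = \frac{\left(-2 - 1\right)^{2}}{2 \left(-1\right)} \left(-5 - \frac{2}{-3}\right) 39 = \frac{1}{2} \left(-1\right) \left(-3\right)^{2} \left(-5 - 2 \left(- \frac{1}{3}\right)\right) 39 = \frac{1}{2} \left(-1\right) 9 \left(-5 - - \frac{2}{3}\right) 39 = - \frac{9 \left(-5 + \frac{2}{3}\right)}{2} \cdot 39 = \left(- \frac{9}{2}\right) \left(- \frac{13}{3}\right) 39 = \frac{39}{2} \cdot 39 = \frac{1521}{2}$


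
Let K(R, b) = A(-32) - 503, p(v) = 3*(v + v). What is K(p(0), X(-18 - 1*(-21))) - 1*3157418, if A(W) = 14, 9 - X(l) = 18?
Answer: -3157907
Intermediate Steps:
X(l) = -9 (X(l) = 9 - 1*18 = 9 - 18 = -9)
p(v) = 6*v (p(v) = 3*(2*v) = 6*v)
K(R, b) = -489 (K(R, b) = 14 - 503 = -489)
K(p(0), X(-18 - 1*(-21))) - 1*3157418 = -489 - 1*3157418 = -489 - 3157418 = -3157907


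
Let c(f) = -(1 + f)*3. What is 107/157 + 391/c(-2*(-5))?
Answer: -57856/5181 ≈ -11.167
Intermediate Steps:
c(f) = -3 - 3*f (c(f) = (-1 - f)*3 = -3 - 3*f)
107/157 + 391/c(-2*(-5)) = 107/157 + 391/(-3 - (-6)*(-5)) = 107*(1/157) + 391/(-3 - 3*10) = 107/157 + 391/(-3 - 30) = 107/157 + 391/(-33) = 107/157 + 391*(-1/33) = 107/157 - 391/33 = -57856/5181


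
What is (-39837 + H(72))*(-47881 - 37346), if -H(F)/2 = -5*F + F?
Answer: 3346097247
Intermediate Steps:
H(F) = 8*F (H(F) = -2*(-5*F + F) = -(-8)*F = 8*F)
(-39837 + H(72))*(-47881 - 37346) = (-39837 + 8*72)*(-47881 - 37346) = (-39837 + 576)*(-85227) = -39261*(-85227) = 3346097247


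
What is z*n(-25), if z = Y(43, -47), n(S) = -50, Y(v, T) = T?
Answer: 2350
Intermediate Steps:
z = -47
z*n(-25) = -47*(-50) = 2350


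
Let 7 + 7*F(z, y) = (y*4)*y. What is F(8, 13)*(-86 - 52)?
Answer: -92322/7 ≈ -13189.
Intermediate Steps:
F(z, y) = -1 + 4*y**2/7 (F(z, y) = -1 + ((y*4)*y)/7 = -1 + ((4*y)*y)/7 = -1 + (4*y**2)/7 = -1 + 4*y**2/7)
F(8, 13)*(-86 - 52) = (-1 + (4/7)*13**2)*(-86 - 52) = (-1 + (4/7)*169)*(-138) = (-1 + 676/7)*(-138) = (669/7)*(-138) = -92322/7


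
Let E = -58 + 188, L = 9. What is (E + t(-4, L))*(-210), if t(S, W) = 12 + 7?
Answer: -31290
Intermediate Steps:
E = 130
t(S, W) = 19
(E + t(-4, L))*(-210) = (130 + 19)*(-210) = 149*(-210) = -31290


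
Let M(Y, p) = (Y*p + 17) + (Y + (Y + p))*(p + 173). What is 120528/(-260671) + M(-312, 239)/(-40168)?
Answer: 55939549037/10470632728 ≈ 5.3425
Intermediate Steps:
M(Y, p) = 17 + Y*p + (173 + p)*(p + 2*Y) (M(Y, p) = (17 + Y*p) + (p + 2*Y)*(173 + p) = (17 + Y*p) + (173 + p)*(p + 2*Y) = 17 + Y*p + (173 + p)*(p + 2*Y))
120528/(-260671) + M(-312, 239)/(-40168) = 120528/(-260671) + (17 + 239² + 173*239 + 346*(-312) + 3*(-312)*239)/(-40168) = 120528*(-1/260671) + (17 + 57121 + 41347 - 107952 - 223704)*(-1/40168) = -120528/260671 - 233171*(-1/40168) = -120528/260671 + 233171/40168 = 55939549037/10470632728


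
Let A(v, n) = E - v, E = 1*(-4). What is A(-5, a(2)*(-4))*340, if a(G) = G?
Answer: 340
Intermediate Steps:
E = -4
A(v, n) = -4 - v
A(-5, a(2)*(-4))*340 = (-4 - 1*(-5))*340 = (-4 + 5)*340 = 1*340 = 340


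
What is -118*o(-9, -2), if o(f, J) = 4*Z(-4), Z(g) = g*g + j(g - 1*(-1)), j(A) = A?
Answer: -6136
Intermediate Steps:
Z(g) = 1 + g + g**2 (Z(g) = g*g + (g - 1*(-1)) = g**2 + (g + 1) = g**2 + (1 + g) = 1 + g + g**2)
o(f, J) = 52 (o(f, J) = 4*(1 - 4 + (-4)**2) = 4*(1 - 4 + 16) = 4*13 = 52)
-118*o(-9, -2) = -118*52 = -6136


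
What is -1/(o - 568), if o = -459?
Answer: 1/1027 ≈ 0.00097371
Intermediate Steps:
-1/(o - 568) = -1/(-459 - 568) = -1/(-1027) = -1*(-1/1027) = 1/1027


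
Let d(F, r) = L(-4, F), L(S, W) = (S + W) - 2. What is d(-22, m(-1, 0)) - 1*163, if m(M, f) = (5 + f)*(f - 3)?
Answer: -191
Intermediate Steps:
m(M, f) = (-3 + f)*(5 + f) (m(M, f) = (5 + f)*(-3 + f) = (-3 + f)*(5 + f))
L(S, W) = -2 + S + W
d(F, r) = -6 + F (d(F, r) = -2 - 4 + F = -6 + F)
d(-22, m(-1, 0)) - 1*163 = (-6 - 22) - 1*163 = -28 - 163 = -191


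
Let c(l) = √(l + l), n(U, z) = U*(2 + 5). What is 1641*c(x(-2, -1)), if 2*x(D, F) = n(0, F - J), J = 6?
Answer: 0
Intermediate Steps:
n(U, z) = 7*U (n(U, z) = U*7 = 7*U)
x(D, F) = 0 (x(D, F) = (7*0)/2 = (½)*0 = 0)
c(l) = √2*√l (c(l) = √(2*l) = √2*√l)
1641*c(x(-2, -1)) = 1641*(√2*√0) = 1641*(√2*0) = 1641*0 = 0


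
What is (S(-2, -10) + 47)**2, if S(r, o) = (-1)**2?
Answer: 2304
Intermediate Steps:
S(r, o) = 1
(S(-2, -10) + 47)**2 = (1 + 47)**2 = 48**2 = 2304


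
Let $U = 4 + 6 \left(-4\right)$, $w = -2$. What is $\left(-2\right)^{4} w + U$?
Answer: $-52$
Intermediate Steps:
$U = -20$ ($U = 4 - 24 = -20$)
$\left(-2\right)^{4} w + U = \left(-2\right)^{4} \left(-2\right) - 20 = 16 \left(-2\right) - 20 = -32 - 20 = -52$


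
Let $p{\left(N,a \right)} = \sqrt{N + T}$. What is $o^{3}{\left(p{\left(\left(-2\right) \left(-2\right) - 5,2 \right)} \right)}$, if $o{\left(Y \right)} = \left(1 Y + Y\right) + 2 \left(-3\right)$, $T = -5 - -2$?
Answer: $72 + 368 i \approx 72.0 + 368.0 i$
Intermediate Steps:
$T = -3$ ($T = -5 + 2 = -3$)
$p{\left(N,a \right)} = \sqrt{-3 + N}$ ($p{\left(N,a \right)} = \sqrt{N - 3} = \sqrt{-3 + N}$)
$o{\left(Y \right)} = -6 + 2 Y$ ($o{\left(Y \right)} = \left(Y + Y\right) - 6 = 2 Y - 6 = -6 + 2 Y$)
$o^{3}{\left(p{\left(\left(-2\right) \left(-2\right) - 5,2 \right)} \right)} = \left(-6 + 2 \sqrt{-3 - 1}\right)^{3} = \left(-6 + 2 \sqrt{-4}\right)^{3} = \left(-6 + 2 \cdot 2 i\right)^{3} = \left(-6 + 4 i\right)^{3}$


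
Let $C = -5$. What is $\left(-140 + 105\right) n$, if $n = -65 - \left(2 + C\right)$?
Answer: $2170$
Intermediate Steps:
$n = -62$ ($n = -65 - \left(2 - 5\right) = -65 - -3 = -65 + 3 = -62$)
$\left(-140 + 105\right) n = \left(-140 + 105\right) \left(-62\right) = \left(-35\right) \left(-62\right) = 2170$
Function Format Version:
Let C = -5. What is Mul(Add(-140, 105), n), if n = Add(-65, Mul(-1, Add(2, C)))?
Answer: 2170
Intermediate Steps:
n = -62 (n = Add(-65, Mul(-1, Add(2, -5))) = Add(-65, Mul(-1, -3)) = Add(-65, 3) = -62)
Mul(Add(-140, 105), n) = Mul(Add(-140, 105), -62) = Mul(-35, -62) = 2170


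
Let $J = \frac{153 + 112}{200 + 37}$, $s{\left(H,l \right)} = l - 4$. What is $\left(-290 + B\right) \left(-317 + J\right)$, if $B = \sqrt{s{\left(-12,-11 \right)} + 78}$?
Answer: $\frac{21710560}{237} - \frac{74864 \sqrt{7}}{79} \approx 89099.0$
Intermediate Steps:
$s{\left(H,l \right)} = -4 + l$ ($s{\left(H,l \right)} = l - 4 = -4 + l$)
$B = 3 \sqrt{7}$ ($B = \sqrt{\left(-4 - 11\right) + 78} = \sqrt{-15 + 78} = \sqrt{63} = 3 \sqrt{7} \approx 7.9373$)
$J = \frac{265}{237} \approx 1.1181$
$\left(-290 + B\right) \left(-317 + J\right) = \left(-290 + 3 \sqrt{7}\right) \left(-317 + \frac{265}{237}\right) = \left(-290 + 3 \sqrt{7}\right) \left(- \frac{74864}{237}\right) = \frac{21710560}{237} - \frac{74864 \sqrt{7}}{79}$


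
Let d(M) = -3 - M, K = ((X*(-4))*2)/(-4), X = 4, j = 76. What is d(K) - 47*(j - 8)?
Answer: -3207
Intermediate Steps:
K = 8 (K = ((4*(-4))*2)/(-4) = -16*2*(-1/4) = -32*(-1/4) = 8)
d(K) - 47*(j - 8) = (-3 - 1*8) - 47*(76 - 8) = (-3 - 8) - 47*68 = -11 - 3196 = -3207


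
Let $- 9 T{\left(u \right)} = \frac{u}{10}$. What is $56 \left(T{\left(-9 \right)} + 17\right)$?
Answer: $\frac{4788}{5} \approx 957.6$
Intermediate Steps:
$T{\left(u \right)} = - \frac{u}{90}$ ($T{\left(u \right)} = - \frac{u \frac{1}{10}}{9} = - \frac{\frac{1}{10} u}{9} = - \frac{u}{90}$)
$56 \left(T{\left(-9 \right)} + 17\right) = 56 \left(\left(- \frac{1}{90}\right) \left(-9\right) + 17\right) = 56 \left(\frac{1}{10} + 17\right) = 56 \cdot \frac{171}{10} = \frac{4788}{5}$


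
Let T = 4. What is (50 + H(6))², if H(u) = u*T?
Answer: 5476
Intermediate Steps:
H(u) = 4*u (H(u) = u*4 = 4*u)
(50 + H(6))² = (50 + 4*6)² = (50 + 24)² = 74² = 5476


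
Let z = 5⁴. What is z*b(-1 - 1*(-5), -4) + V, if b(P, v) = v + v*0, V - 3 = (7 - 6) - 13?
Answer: -2509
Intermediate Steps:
V = -9 (V = 3 + ((7 - 6) - 13) = 3 + (1 - 13) = 3 - 12 = -9)
z = 625
b(P, v) = v (b(P, v) = v + 0 = v)
z*b(-1 - 1*(-5), -4) + V = 625*(-4) - 9 = -2500 - 9 = -2509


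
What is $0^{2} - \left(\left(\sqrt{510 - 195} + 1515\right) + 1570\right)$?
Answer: $-3085 - 3 \sqrt{35} \approx -3102.8$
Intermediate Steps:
$0^{2} - \left(\left(\sqrt{510 - 195} + 1515\right) + 1570\right) = 0 - \left(\left(\sqrt{315} + 1515\right) + 1570\right) = 0 - \left(\left(3 \sqrt{35} + 1515\right) + 1570\right) = 0 - \left(\left(1515 + 3 \sqrt{35}\right) + 1570\right) = 0 - \left(3085 + 3 \sqrt{35}\right) = -3085 - 3 \sqrt{35}$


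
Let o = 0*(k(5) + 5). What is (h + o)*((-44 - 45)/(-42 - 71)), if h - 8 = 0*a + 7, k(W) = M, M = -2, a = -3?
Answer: 1335/113 ≈ 11.814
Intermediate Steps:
k(W) = -2
o = 0 (o = 0*(-2 + 5) = 0*3 = 0)
h = 15 (h = 8 + (0*(-3) + 7) = 8 + (0 + 7) = 8 + 7 = 15)
(h + o)*((-44 - 45)/(-42 - 71)) = (15 + 0)*((-44 - 45)/(-42 - 71)) = 15*(-89/(-113)) = 15*(-89*(-1/113)) = 15*(89/113) = 1335/113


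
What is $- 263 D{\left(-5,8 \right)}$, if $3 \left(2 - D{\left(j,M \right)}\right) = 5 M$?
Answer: $\frac{8942}{3} \approx 2980.7$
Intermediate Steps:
$D{\left(j,M \right)} = 2 - \frac{5 M}{3}$
$- 263 D{\left(-5,8 \right)} = - 263 \left(2 - \frac{40}{3}\right) = \left(-263\right) \left(- \frac{34}{3}\right) = \frac{8942}{3}$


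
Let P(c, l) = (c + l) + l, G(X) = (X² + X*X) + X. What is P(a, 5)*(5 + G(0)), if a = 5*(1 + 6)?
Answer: 225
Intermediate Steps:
G(X) = X + 2*X² (G(X) = (X² + X²) + X = 2*X² + X = X + 2*X²)
a = 35 (a = 5*7 = 35)
P(c, l) = c + 2*l
P(a, 5)*(5 + G(0)) = (35 + 2*5)*(5 + 0*(1 + 2*0)) = (35 + 10)*(5 + 0*(1 + 0)) = 45*(5 + 0*1) = 45*(5 + 0) = 45*5 = 225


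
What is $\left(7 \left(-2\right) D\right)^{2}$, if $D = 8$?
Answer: $12544$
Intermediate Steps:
$\left(7 \left(-2\right) D\right)^{2} = \left(7 \left(-2\right) 8\right)^{2} = \left(\left(-14\right) 8\right)^{2} = \left(-112\right)^{2} = 12544$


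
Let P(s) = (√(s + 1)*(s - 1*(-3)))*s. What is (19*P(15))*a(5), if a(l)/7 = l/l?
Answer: 143640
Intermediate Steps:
a(l) = 7 (a(l) = 7*(l/l) = 7*1 = 7)
P(s) = s*√(1 + s)*(3 + s) (P(s) = (√(1 + s)*(s + 3))*s = (√(1 + s)*(3 + s))*s = s*√(1 + s)*(3 + s))
(19*P(15))*a(5) = (19*(15*√(1 + 15)*(3 + 15)))*7 = (19*(15*√16*18))*7 = (19*(15*4*18))*7 = (19*1080)*7 = 20520*7 = 143640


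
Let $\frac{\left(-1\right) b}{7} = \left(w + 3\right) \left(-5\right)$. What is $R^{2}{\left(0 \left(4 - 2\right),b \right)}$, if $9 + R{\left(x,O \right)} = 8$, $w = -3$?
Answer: $1$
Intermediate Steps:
$b = 0$ ($b = - 7 \left(-3 + 3\right) \left(-5\right) = - 7 \cdot 0 \left(-5\right) = \left(-7\right) 0 = 0$)
$R{\left(x,O \right)} = -1$ ($R{\left(x,O \right)} = -9 + 8 = -1$)
$R^{2}{\left(0 \left(4 - 2\right),b \right)} = \left(-1\right)^{2} = 1$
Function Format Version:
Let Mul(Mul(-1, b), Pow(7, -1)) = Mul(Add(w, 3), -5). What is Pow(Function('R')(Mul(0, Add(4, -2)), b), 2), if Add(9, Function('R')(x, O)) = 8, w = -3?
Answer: 1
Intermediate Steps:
b = 0 (b = Mul(-7, Mul(Add(-3, 3), -5)) = Mul(-7, Mul(0, -5)) = Mul(-7, 0) = 0)
Function('R')(x, O) = -1 (Function('R')(x, O) = Add(-9, 8) = -1)
Pow(Function('R')(Mul(0, Add(4, -2)), b), 2) = Pow(-1, 2) = 1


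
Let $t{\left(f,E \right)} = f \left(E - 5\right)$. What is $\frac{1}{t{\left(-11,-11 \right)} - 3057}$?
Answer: $- \frac{1}{2881} \approx -0.0003471$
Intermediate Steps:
$t{\left(f,E \right)} = f \left(-5 + E\right)$
$\frac{1}{t{\left(-11,-11 \right)} - 3057} = \frac{1}{- 11 \left(-5 - 11\right) - 3057} = \frac{1}{\left(-11\right) \left(-16\right) - 3057} = \frac{1}{176 - 3057} = \frac{1}{-2881} = - \frac{1}{2881}$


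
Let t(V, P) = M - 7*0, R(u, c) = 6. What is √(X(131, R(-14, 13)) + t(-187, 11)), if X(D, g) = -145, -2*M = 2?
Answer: I*√146 ≈ 12.083*I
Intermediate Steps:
M = -1 (M = -½*2 = -1)
t(V, P) = -1 (t(V, P) = -1 - 7*0 = -1 + 0 = -1)
√(X(131, R(-14, 13)) + t(-187, 11)) = √(-145 - 1) = √(-146) = I*√146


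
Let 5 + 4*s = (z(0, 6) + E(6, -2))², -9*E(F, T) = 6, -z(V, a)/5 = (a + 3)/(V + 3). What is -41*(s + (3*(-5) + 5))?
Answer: -18491/9 ≈ -2054.6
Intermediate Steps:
z(V, a) = -5*(3 + a)/(3 + V) (z(V, a) = -5*(a + 3)/(V + 3) = -5*(3 + a)/(3 + V))
E(F, T) = -⅔ (E(F, T) = -⅑*6 = -⅔)
s = 541/9 (s = -5/4 + (5*(-3 - 1*6)/(3 + 0) - ⅔)²/4 = -5/4 + (5*(-3 - 6)/3 - ⅔)²/4 = -5/4 + (5*(⅓)*(-9) - ⅔)²/4 = -5/4 + (-15 - ⅔)²/4 = -5/4 + (-47/3)²/4 = -5/4 + (¼)*(2209/9) = -5/4 + 2209/36 = 541/9 ≈ 60.111)
-41*(s + (3*(-5) + 5)) = -41*(541/9 + (3*(-5) + 5)) = -41*(541/9 + (-15 + 5)) = -41*(541/9 - 10) = -41*451/9 = -18491/9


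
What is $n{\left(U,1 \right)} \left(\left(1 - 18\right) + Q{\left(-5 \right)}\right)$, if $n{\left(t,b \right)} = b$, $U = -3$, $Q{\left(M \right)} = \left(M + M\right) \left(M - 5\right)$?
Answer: $83$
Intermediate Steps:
$Q{\left(M \right)} = 2 M \left(-5 + M\right)$
$n{\left(U,1 \right)} \left(\left(1 - 18\right) + Q{\left(-5 \right)}\right) = 1 \left(\left(1 - 18\right) + 2 \left(-5\right) \left(-5 - 5\right)\right) = 1 \left(\left(1 - 18\right) + 2 \left(-5\right) \left(-10\right)\right) = 1 \left(-17 + 100\right) = 1 \cdot 83 = 83$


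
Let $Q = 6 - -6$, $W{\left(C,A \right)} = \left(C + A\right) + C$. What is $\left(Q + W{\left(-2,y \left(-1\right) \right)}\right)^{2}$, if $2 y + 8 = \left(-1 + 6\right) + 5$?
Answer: $49$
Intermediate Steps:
$y = 1$ ($y = -4 + \frac{\left(-1 + 6\right) + 5}{2} = -4 + \frac{5 + 5}{2} = -4 + \frac{1}{2} \cdot 10 = -4 + 5 = 1$)
$W{\left(C,A \right)} = A + 2 C$ ($W{\left(C,A \right)} = \left(A + C\right) + C = A + 2 C$)
$Q = 12$ ($Q = 6 + 6 = 12$)
$\left(Q + W{\left(-2,y \left(-1\right) \right)}\right)^{2} = \left(12 + \left(1 \left(-1\right) + 2 \left(-2\right)\right)\right)^{2} = \left(12 - 5\right)^{2} = 7^{2} = 49$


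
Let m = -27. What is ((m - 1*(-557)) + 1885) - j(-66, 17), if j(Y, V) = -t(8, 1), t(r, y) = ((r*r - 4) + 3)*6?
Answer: 2793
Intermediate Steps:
t(r, y) = -6 + 6*r² (t(r, y) = ((r² - 4) + 3)*6 = ((-4 + r²) + 3)*6 = (-1 + r²)*6 = -6 + 6*r²)
j(Y, V) = -378 (j(Y, V) = -(-6 + 6*8²) = -(-6 + 6*64) = -(-6 + 384) = -1*378 = -378)
((m - 1*(-557)) + 1885) - j(-66, 17) = ((-27 - 1*(-557)) + 1885) - 1*(-378) = ((-27 + 557) + 1885) + 378 = (530 + 1885) + 378 = 2415 + 378 = 2793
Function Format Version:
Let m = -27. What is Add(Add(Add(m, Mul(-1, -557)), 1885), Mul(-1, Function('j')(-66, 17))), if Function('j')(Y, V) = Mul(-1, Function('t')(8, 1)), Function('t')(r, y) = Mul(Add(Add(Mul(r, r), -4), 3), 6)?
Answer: 2793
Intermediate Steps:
Function('t')(r, y) = Add(-6, Mul(6, Pow(r, 2))) (Function('t')(r, y) = Mul(Add(Add(Pow(r, 2), -4), 3), 6) = Mul(Add(Add(-4, Pow(r, 2)), 3), 6) = Mul(Add(-1, Pow(r, 2)), 6) = Add(-6, Mul(6, Pow(r, 2))))
Function('j')(Y, V) = -378 (Function('j')(Y, V) = Mul(-1, Add(-6, Mul(6, Pow(8, 2)))) = Mul(-1, Add(-6, Mul(6, 64))) = Mul(-1, Add(-6, 384)) = Mul(-1, 378) = -378)
Add(Add(Add(m, Mul(-1, -557)), 1885), Mul(-1, Function('j')(-66, 17))) = Add(Add(Add(-27, Mul(-1, -557)), 1885), Mul(-1, -378)) = Add(Add(Add(-27, 557), 1885), 378) = Add(Add(530, 1885), 378) = Add(2415, 378) = 2793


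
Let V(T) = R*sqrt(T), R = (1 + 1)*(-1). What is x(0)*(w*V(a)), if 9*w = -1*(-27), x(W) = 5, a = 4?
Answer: -60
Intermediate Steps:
w = 3 (w = (-1*(-27))/9 = (1/9)*27 = 3)
R = -2 (R = 2*(-1) = -2)
V(T) = -2*sqrt(T)
x(0)*(w*V(a)) = 5*(3*(-2*sqrt(4))) = 5*(3*(-2*2)) = 5*(3*(-4)) = 5*(-12) = -60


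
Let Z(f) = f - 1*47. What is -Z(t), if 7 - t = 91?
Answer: 131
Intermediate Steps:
t = -84 (t = 7 - 1*91 = 7 - 91 = -84)
Z(f) = -47 + f (Z(f) = f - 47 = -47 + f)
-Z(t) = -(-47 - 84) = -1*(-131) = 131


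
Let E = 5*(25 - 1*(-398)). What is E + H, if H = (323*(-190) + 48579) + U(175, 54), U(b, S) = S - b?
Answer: -10797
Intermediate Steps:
E = 2115 (E = 5*(25 + 398) = 5*423 = 2115)
H = -12912 (H = (323*(-190) + 48579) + (54 - 1*175) = (-61370 + 48579) + (54 - 175) = -12791 - 121 = -12912)
E + H = 2115 - 12912 = -10797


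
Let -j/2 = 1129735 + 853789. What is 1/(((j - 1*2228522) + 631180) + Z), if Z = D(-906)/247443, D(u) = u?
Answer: -82481/458956451892 ≈ -1.7971e-7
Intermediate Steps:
j = -3967048 (j = -2*(1129735 + 853789) = -2*1983524 = -3967048)
Z = -302/82481 (Z = -906/247443 = -906*1/247443 = -302/82481 ≈ -0.0036614)
1/(((j - 1*2228522) + 631180) + Z) = 1/(((-3967048 - 1*2228522) + 631180) - 302/82481) = 1/(((-3967048 - 2228522) + 631180) - 302/82481) = 1/((-6195570 + 631180) - 302/82481) = 1/(-5564390 - 302/82481) = 1/(-458956451892/82481) = -82481/458956451892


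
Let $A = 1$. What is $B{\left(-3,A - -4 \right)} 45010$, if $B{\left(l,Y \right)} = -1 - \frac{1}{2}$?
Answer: $-67515$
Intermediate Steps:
$B{\left(l,Y \right)} = - \frac{3}{2}$ ($B{\left(l,Y \right)} = -1 - \frac{1}{2} = - \frac{3}{2}$)
$B{\left(-3,A - -4 \right)} 45010 = \left(- \frac{3}{2}\right) 45010 = -67515$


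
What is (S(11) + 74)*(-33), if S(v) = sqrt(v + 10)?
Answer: -2442 - 33*sqrt(21) ≈ -2593.2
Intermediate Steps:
S(v) = sqrt(10 + v)
(S(11) + 74)*(-33) = (sqrt(10 + 11) + 74)*(-33) = (sqrt(21) + 74)*(-33) = (74 + sqrt(21))*(-33) = -2442 - 33*sqrt(21)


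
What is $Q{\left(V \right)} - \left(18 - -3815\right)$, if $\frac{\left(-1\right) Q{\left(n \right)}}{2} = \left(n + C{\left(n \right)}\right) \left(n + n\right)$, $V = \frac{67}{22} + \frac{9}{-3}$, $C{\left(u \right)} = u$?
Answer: $- \frac{463795}{121} \approx -3833.0$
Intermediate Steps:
$V = \frac{1}{22}$ ($V = 67 \cdot \frac{1}{22} + 9 \left(- \frac{1}{3}\right) = \frac{67}{22} - 3 = \frac{1}{22} \approx 0.045455$)
$Q{\left(n \right)} = - 8 n^{2}$ ($Q{\left(n \right)} = - 2 \left(n + n\right) \left(n + n\right) = - 2 \cdot 2 n 2 n = - 2 \cdot 4 n^{2} = - 8 n^{2}$)
$Q{\left(V \right)} - \left(18 - -3815\right) = - \frac{8}{484} - \left(18 - -3815\right) = \left(-8\right) \frac{1}{484} - \left(18 + 3815\right) = - \frac{2}{121} - 3833 = - \frac{463795}{121}$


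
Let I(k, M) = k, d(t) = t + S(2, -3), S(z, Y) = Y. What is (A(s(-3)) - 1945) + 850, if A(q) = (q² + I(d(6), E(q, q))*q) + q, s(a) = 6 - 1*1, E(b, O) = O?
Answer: -1050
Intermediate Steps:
d(t) = -3 + t (d(t) = t - 3 = -3 + t)
s(a) = 5 (s(a) = 6 - 1 = 5)
A(q) = q² + 4*q (A(q) = (q² + (-3 + 6)*q) + q = (q² + 3*q) + q = q² + 4*q)
(A(s(-3)) - 1945) + 850 = (5*(4 + 5) - 1945) + 850 = (5*9 - 1945) + 850 = (45 - 1945) + 850 = -1900 + 850 = -1050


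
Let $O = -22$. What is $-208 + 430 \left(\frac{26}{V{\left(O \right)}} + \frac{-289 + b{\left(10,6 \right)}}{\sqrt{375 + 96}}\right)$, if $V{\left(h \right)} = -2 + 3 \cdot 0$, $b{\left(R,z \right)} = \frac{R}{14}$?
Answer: $-5798 - \frac{867740 \sqrt{471}}{3297} \approx -11510.0$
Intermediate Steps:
$b{\left(R,z \right)} = \frac{R}{14}$ ($b{\left(R,z \right)} = R \frac{1}{14} = \frac{R}{14}$)
$V{\left(h \right)} = -2$ ($V{\left(h \right)} = -2 + 0 = -2$)
$-208 + 430 \left(\frac{26}{V{\left(O \right)}} + \frac{-289 + b{\left(10,6 \right)}}{\sqrt{375 + 96}}\right) = -208 + 430 \left(\frac{26}{-2} + \frac{-289 + \frac{1}{14} \cdot 10}{\sqrt{375 + 96}}\right) = -208 + 430 \left(26 \left(- \frac{1}{2}\right) + \frac{-289 + \frac{5}{7}}{\sqrt{471}}\right) = -208 + 430 \left(-13 - \frac{2018 \frac{\sqrt{471}}{471}}{7}\right) = -208 + 430 \left(-13 - \frac{2018 \sqrt{471}}{3297}\right) = -208 - \left(5590 + \frac{867740 \sqrt{471}}{3297}\right) = -5798 - \frac{867740 \sqrt{471}}{3297}$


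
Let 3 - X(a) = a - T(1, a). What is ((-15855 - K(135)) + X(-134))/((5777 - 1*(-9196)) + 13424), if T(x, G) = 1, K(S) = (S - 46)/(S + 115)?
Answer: -3929339/7099250 ≈ -0.55349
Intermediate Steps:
K(S) = (-46 + S)/(115 + S)
X(a) = 4 - a (X(a) = 3 - (a - 1*1) = 3 - (a - 1) = 3 - (-1 + a) = 3 + (1 - a) = 4 - a)
((-15855 - K(135)) + X(-134))/((5777 - 1*(-9196)) + 13424) = ((-15855 - (-46 + 135)/(115 + 135)) + (4 - 1*(-134)))/((5777 - 1*(-9196)) + 13424) = ((-15855 - 89/250) + (4 + 134))/((5777 + 9196) + 13424) = ((-15855 - 89/250) + 138)/(14973 + 13424) = ((-15855 - 1*89/250) + 138)/28397 = ((-15855 - 89/250) + 138)*(1/28397) = (-3963839/250 + 138)*(1/28397) = -3929339/250*1/28397 = -3929339/7099250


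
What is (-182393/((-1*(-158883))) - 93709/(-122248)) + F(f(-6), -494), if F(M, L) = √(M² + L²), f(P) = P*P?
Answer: -1058344631/2774732712 + 2*√61333 ≈ 494.93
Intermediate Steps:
f(P) = P²
F(M, L) = √(L² + M²)
(-182393/((-1*(-158883))) - 93709/(-122248)) + F(f(-6), -494) = (-182393/((-1*(-158883))) - 93709/(-122248)) + √((-494)² + ((-6)²)²) = (-182393/158883 - 93709*(-1/122248)) + √(244036 + 36²) = (-182393*1/158883 + 13387/17464) + √(244036 + 1296) = (-182393/158883 + 13387/17464) + √245332 = -1058344631/2774732712 + 2*√61333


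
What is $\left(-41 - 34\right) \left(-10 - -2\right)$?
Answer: $600$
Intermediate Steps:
$\left(-41 - 34\right) \left(-10 - -2\right) = - 75 \left(-10 + 2\right) = \left(-75\right) \left(-8\right) = 600$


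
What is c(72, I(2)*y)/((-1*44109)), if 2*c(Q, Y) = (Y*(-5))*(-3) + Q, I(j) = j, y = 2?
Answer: -22/14703 ≈ -0.0014963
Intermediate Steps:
c(Q, Y) = Q/2 + 15*Y/2 (c(Q, Y) = ((Y*(-5))*(-3) + Q)/2 = (-5*Y*(-3) + Q)/2 = (15*Y + Q)/2 = (Q + 15*Y)/2 = Q/2 + 15*Y/2)
c(72, I(2)*y)/((-1*44109)) = ((½)*72 + 15*(2*2)/2)/((-1*44109)) = (36 + (15/2)*4)/(-44109) = (36 + 30)*(-1/44109) = 66*(-1/44109) = -22/14703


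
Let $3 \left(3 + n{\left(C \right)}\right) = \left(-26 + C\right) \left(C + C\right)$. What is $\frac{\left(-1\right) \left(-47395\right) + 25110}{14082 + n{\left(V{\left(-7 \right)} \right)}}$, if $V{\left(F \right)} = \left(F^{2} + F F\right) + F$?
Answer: $\frac{217515}{54067} \approx 4.0231$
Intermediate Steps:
$V{\left(F \right)} = F + 2 F^{2}$ ($V{\left(F \right)} = \left(F^{2} + F^{2}\right) + F = 2 F^{2} + F = F + 2 F^{2}$)
$n{\left(C \right)} = -3 + \frac{2 C \left(-26 + C\right)}{3}$ ($n{\left(C \right)} = -3 + \frac{\left(-26 + C\right) \left(C + C\right)}{3} = -3 + \frac{\left(-26 + C\right) 2 C}{3} = -3 + \frac{2 C \left(-26 + C\right)}{3}$)
$\frac{\left(-1\right) \left(-47395\right) + 25110}{14082 + n{\left(V{\left(-7 \right)} \right)}} = \frac{\left(-1\right) \left(-47395\right) + 25110}{14082 - \left(3 - \frac{2 \cdot 49 \left(1 + 2 \left(-7\right)\right)^{2}}{3} + \frac{52}{3} \left(-7\right) \left(1 + 2 \left(-7\right)\right)\right)} = \frac{47395 + 25110}{14082 - \left(3 - \frac{2 \cdot 49 \left(1 - 14\right)^{2}}{3} + \frac{52}{3} \left(-7\right) \left(1 - 14\right)\right)} = \frac{72505}{14082 - \left(3 - \frac{16562}{3} + \frac{52}{3} \left(-7\right) \left(-13\right)\right)} = \frac{72505}{14082 - \left(\frac{4741}{3} - \frac{16562}{3}\right)} = \frac{72505}{14082 - - \frac{11821}{3}} = \frac{72505}{14082 + \frac{11821}{3}} = \frac{72505}{\frac{54067}{3}} = 72505 \cdot \frac{3}{54067} = \frac{217515}{54067}$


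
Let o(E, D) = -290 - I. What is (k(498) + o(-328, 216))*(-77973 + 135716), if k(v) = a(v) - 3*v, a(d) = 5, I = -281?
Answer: -86499014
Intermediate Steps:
k(v) = 5 - 3*v
o(E, D) = -9 (o(E, D) = -290 - 1*(-281) = -290 + 281 = -9)
(k(498) + o(-328, 216))*(-77973 + 135716) = ((5 - 3*498) - 9)*(-77973 + 135716) = ((5 - 1494) - 9)*57743 = (-1489 - 9)*57743 = -1498*57743 = -86499014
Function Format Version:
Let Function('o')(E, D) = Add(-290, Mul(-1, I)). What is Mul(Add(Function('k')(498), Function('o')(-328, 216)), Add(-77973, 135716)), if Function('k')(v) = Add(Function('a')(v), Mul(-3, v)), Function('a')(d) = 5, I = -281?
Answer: -86499014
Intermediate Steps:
Function('k')(v) = Add(5, Mul(-3, v))
Function('o')(E, D) = -9 (Function('o')(E, D) = Add(-290, Mul(-1, -281)) = Add(-290, 281) = -9)
Mul(Add(Function('k')(498), Function('o')(-328, 216)), Add(-77973, 135716)) = Mul(Add(Add(5, Mul(-3, 498)), -9), Add(-77973, 135716)) = Mul(Add(Add(5, -1494), -9), 57743) = Mul(Add(-1489, -9), 57743) = Mul(-1498, 57743) = -86499014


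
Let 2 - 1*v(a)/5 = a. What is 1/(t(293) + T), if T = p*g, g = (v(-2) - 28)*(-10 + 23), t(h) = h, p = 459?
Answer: -1/47443 ≈ -2.1078e-5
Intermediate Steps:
v(a) = 10 - 5*a
g = -104 (g = ((10 - 5*(-2)) - 28)*(-10 + 23) = ((10 + 10) - 28)*13 = (20 - 28)*13 = -8*13 = -104)
T = -47736 (T = 459*(-104) = -47736)
1/(t(293) + T) = 1/(293 - 47736) = 1/(-47443) = -1/47443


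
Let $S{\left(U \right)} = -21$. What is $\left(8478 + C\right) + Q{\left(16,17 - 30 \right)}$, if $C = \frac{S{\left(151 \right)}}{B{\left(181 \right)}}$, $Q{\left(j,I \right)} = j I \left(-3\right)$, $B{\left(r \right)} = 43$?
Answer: $\frac{391365}{43} \approx 9101.5$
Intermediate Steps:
$Q{\left(j,I \right)} = - 3 I j$ ($Q{\left(j,I \right)} = I j \left(-3\right) = - 3 I j$)
$C = - \frac{21}{43} \approx -0.48837$
$\left(8478 + C\right) + Q{\left(16,17 - 30 \right)} = \left(8478 - \frac{21}{43}\right) - 3 \left(17 - 30\right) 16 = \frac{364533}{43} - 3 \left(17 - 30\right) 16 = \frac{364533}{43} - \left(-39\right) 16 = \frac{364533}{43} + 624 = \frac{391365}{43}$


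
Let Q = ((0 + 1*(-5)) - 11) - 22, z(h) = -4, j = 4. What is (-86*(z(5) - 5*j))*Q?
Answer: -78432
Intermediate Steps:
Q = -38 (Q = ((0 - 5) - 11) - 22 = (-5 - 11) - 22 = -16 - 22 = -38)
(-86*(z(5) - 5*j))*Q = -86*(-4 - 5*4)*(-38) = -86*(-4 - 20)*(-38) = -86*(-24)*(-38) = 2064*(-38) = -78432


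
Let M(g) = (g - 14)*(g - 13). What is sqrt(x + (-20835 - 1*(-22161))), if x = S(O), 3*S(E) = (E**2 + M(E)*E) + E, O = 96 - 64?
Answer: sqrt(5326) ≈ 72.979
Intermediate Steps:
M(g) = (-14 + g)*(-13 + g)
O = 32
S(E) = E/3 + E**2/3 + E*(182 + E**2 - 27*E)/3 (S(E) = ((E**2 + (182 + E**2 - 27*E)*E) + E)/3 = ((E**2 + E*(182 + E**2 - 27*E)) + E)/3 = (E + E**2 + E*(182 + E**2 - 27*E))/3 = E/3 + E**2/3 + E*(182 + E**2 - 27*E)/3)
x = 4000 (x = (1/3)*32*(183 + 32**2 - 26*32) = (1/3)*32*(183 + 1024 - 832) = (1/3)*32*375 = 4000)
sqrt(x + (-20835 - 1*(-22161))) = sqrt(4000 + (-20835 - 1*(-22161))) = sqrt(4000 + (-20835 + 22161)) = sqrt(4000 + 1326) = sqrt(5326)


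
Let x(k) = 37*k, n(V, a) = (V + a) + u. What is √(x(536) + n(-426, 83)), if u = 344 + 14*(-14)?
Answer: √19637 ≈ 140.13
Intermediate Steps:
u = 148 (u = 344 - 196 = 148)
n(V, a) = 148 + V + a (n(V, a) = (V + a) + 148 = 148 + V + a)
√(x(536) + n(-426, 83)) = √(37*536 + (148 - 426 + 83)) = √(19832 - 195) = √19637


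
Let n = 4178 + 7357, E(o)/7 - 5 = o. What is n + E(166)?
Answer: 12732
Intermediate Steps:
E(o) = 35 + 7*o
n = 11535
n + E(166) = 11535 + (35 + 7*166) = 11535 + (35 + 1162) = 11535 + 1197 = 12732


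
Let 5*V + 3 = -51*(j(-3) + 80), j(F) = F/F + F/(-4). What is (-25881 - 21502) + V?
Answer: -964349/20 ≈ -48217.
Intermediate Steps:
j(F) = 1 - F/4 (j(F) = 1 + F*(-¼) = 1 - F/4)
V = -16689/20 (V = -⅗ + (-51*((1 - ¼*(-3)) + 80))/5 = -⅗ + (-51*((1 + ¾) + 80))/5 = -⅗ + (-51*(7/4 + 80))/5 = -⅗ + (-51*327/4)/5 = -⅗ + (⅕)*(-16677/4) = -⅗ - 16677/20 = -16689/20 ≈ -834.45)
(-25881 - 21502) + V = (-25881 - 21502) - 16689/20 = -47383 - 16689/20 = -964349/20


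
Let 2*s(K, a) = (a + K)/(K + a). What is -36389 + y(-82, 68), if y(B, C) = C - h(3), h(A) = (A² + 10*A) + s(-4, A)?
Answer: -72721/2 ≈ -36361.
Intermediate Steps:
s(K, a) = ½ (s(K, a) = ((a + K)/(K + a))/2 = ((K + a)/(K + a))/2 = (½)*1 = ½)
h(A) = ½ + A² + 10*A (h(A) = (A² + 10*A) + ½ = ½ + A² + 10*A)
y(B, C) = -79/2 + C (y(B, C) = C - (½ + 3² + 10*3) = C - (½ + 9 + 30) = C - 1*79/2 = C - 79/2 = -79/2 + C)
-36389 + y(-82, 68) = -36389 + (-79/2 + 68) = -36389 + 57/2 = -72721/2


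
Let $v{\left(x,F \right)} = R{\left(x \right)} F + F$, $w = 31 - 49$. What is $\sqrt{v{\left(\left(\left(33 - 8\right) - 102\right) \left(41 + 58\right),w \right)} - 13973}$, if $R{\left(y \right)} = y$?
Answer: $\sqrt{123223} \approx 351.03$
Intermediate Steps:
$w = -18$ ($w = 31 - 49 = -18$)
$v{\left(x,F \right)} = F + F x$ ($v{\left(x,F \right)} = x F + F = F x + F = F + F x$)
$\sqrt{v{\left(\left(\left(33 - 8\right) - 102\right) \left(41 + 58\right),w \right)} - 13973} = \sqrt{- 18 \left(1 + \left(\left(33 - 8\right) - 102\right) \left(41 + 58\right)\right) - 13973} = \sqrt{- 18 \left(1 + \left(\left(33 - 8\right) - 102\right) 99\right) - 13973} = \sqrt{- 18 \left(1 + \left(25 - 102\right) 99\right) - 13973} = \sqrt{- 18 \left(1 - 7623\right) - 13973} = \sqrt{\left(-18\right) \left(-7622\right) - 13973} = \sqrt{137196 - 13973} = \sqrt{123223}$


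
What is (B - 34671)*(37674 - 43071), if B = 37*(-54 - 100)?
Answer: 217871493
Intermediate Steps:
B = -5698 (B = 37*(-154) = -5698)
(B - 34671)*(37674 - 43071) = (-5698 - 34671)*(37674 - 43071) = -40369*(-5397) = 217871493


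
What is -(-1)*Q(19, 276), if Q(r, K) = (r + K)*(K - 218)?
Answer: 17110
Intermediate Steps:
Q(r, K) = (-218 + K)*(K + r) (Q(r, K) = (K + r)*(-218 + K) = (-218 + K)*(K + r))
-(-1)*Q(19, 276) = -(-1)*(276**2 - 218*276 - 218*19 + 276*19) = -(-1)*(76176 - 60168 - 4142 + 5244) = -(-1)*17110 = -1*(-17110) = 17110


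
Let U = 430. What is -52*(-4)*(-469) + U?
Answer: -97122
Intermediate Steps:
-52*(-4)*(-469) + U = -52*(-4)*(-469) + 430 = 208*(-469) + 430 = -97552 + 430 = -97122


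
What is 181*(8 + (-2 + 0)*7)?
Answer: -1086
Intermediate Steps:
181*(8 + (-2 + 0)*7) = 181*(8 - 2*7) = 181*(8 - 14) = 181*(-6) = -1086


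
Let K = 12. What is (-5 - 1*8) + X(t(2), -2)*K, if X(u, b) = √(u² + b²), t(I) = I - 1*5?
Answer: -13 + 12*√13 ≈ 30.267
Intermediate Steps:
t(I) = -5 + I (t(I) = I - 5 = -5 + I)
X(u, b) = √(b² + u²)
(-5 - 1*8) + X(t(2), -2)*K = (-5 - 1*8) + √((-2)² + (-5 + 2)²)*12 = (-5 - 8) + √(4 + (-3)²)*12 = -13 + √(4 + 9)*12 = -13 + √13*12 = -13 + 12*√13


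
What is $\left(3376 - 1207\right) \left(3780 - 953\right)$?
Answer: $6131763$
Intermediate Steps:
$\left(3376 - 1207\right) \left(3780 - 953\right) = 2169 \cdot 2827 = 6131763$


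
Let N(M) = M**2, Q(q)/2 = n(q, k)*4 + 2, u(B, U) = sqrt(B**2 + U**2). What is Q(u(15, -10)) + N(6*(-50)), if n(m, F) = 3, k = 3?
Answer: 90028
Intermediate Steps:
Q(q) = 28 (Q(q) = 2*(3*4 + 2) = 2*(12 + 2) = 2*14 = 28)
Q(u(15, -10)) + N(6*(-50)) = 28 + (6*(-50))**2 = 28 + (-300)**2 = 28 + 90000 = 90028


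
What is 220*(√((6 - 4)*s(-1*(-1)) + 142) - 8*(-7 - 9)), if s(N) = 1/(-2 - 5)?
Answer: 28160 + 880*√434/7 ≈ 30779.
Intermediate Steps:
s(N) = -⅐ (s(N) = 1/(-7) = -⅐)
220*(√((6 - 4)*s(-1*(-1)) + 142) - 8*(-7 - 9)) = 220*(√((6 - 4)*(-⅐) + 142) - 8*(-7 - 9)) = 220*(√(2*(-⅐) + 142) - 8*(-16)) = 220*(√(-2/7 + 142) + 128) = 220*(√(992/7) + 128) = 220*(4*√434/7 + 128) = 220*(128 + 4*√434/7) = 28160 + 880*√434/7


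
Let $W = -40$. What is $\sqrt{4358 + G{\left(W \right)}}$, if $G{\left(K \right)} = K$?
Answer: $\sqrt{4318} \approx 65.711$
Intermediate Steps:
$\sqrt{4358 + G{\left(W \right)}} = \sqrt{4358 - 40} = \sqrt{4318}$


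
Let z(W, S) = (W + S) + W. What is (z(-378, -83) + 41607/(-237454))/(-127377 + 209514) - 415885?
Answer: -8111321093325743/19503759198 ≈ -4.1589e+5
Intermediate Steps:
z(W, S) = S + 2*W (z(W, S) = (S + W) + W = S + 2*W)
(z(-378, -83) + 41607/(-237454))/(-127377 + 209514) - 415885 = ((-83 + 2*(-378)) + 41607/(-237454))/(-127377 + 209514) - 415885 = ((-83 - 756) + 41607*(-1/237454))/82137 - 415885 = (-839 - 41607/237454)*(1/82137) - 415885 = -199265513/237454*1/82137 - 415885 = -199265513/19503759198 - 415885 = -8111321093325743/19503759198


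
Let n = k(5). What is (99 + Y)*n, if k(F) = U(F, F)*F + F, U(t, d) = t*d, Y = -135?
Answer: -4680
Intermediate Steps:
U(t, d) = d*t
k(F) = F + F**3 (k(F) = (F*F)*F + F = F**2*F + F = F**3 + F = F + F**3)
n = 130 (n = 5 + 5**3 = 5 + 125 = 130)
(99 + Y)*n = (99 - 135)*130 = -36*130 = -4680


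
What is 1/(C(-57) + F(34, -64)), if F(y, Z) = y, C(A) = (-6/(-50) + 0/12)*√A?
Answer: 21250/723013 - 75*I*√57/723013 ≈ 0.029391 - 0.00078316*I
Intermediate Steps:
C(A) = 3*√A/25 (C(A) = (-6*(-1/50) + 0*(1/12))*√A = (3/25 + 0)*√A = 3*√A/25)
1/(C(-57) + F(34, -64)) = 1/(3*√(-57)/25 + 34) = 1/(3*(I*√57)/25 + 34) = 1/(3*I*√57/25 + 34) = 1/(34 + 3*I*√57/25)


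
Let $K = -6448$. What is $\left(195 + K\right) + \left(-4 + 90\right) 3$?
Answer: $-5995$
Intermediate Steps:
$\left(195 + K\right) + \left(-4 + 90\right) 3 = \left(195 - 6448\right) + \left(-4 + 90\right) 3 = -6253 + 86 \cdot 3 = -6253 + 258 = -5995$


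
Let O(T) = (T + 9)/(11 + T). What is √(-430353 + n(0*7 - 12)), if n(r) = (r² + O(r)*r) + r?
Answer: I*√430257 ≈ 655.94*I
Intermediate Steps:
O(T) = (9 + T)/(11 + T)
n(r) = r + r² + r*(9 + r)/(11 + r) (n(r) = (r² + ((9 + r)/(11 + r))*r) + r = (r² + r*(9 + r)/(11 + r)) + r = r + r² + r*(9 + r)/(11 + r))
√(-430353 + n(0*7 - 12)) = √(-430353 + (0*7 - 12)*(20 + (0*7 - 12)² + 13*(0*7 - 12))/(11 + (0*7 - 12))) = √(-430353 + (0 - 12)*(20 + (0 - 12)² + 13*(0 - 12))/(11 + (0 - 12))) = √(-430353 - 12*(20 + (-12)² + 13*(-12))/(11 - 12)) = √(-430353 - 12*(20 + 144 - 156)/(-1)) = √(-430353 - 12*(-1)*8) = √(-430353 + 96) = √(-430257) = I*√430257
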